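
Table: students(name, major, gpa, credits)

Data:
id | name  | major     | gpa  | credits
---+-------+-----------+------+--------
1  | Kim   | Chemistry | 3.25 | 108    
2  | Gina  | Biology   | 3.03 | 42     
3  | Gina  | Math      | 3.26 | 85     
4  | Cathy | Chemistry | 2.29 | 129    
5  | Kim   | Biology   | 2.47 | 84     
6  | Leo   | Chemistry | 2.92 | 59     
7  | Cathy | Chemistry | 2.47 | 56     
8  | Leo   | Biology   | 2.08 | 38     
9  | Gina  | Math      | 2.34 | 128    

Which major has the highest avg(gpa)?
SELECT major, AVG(gpa) as val
FROM students
GROUP BY major
ORDER BY val DESC
LIMIT 1

Result: Math with avg(gpa) = 2.80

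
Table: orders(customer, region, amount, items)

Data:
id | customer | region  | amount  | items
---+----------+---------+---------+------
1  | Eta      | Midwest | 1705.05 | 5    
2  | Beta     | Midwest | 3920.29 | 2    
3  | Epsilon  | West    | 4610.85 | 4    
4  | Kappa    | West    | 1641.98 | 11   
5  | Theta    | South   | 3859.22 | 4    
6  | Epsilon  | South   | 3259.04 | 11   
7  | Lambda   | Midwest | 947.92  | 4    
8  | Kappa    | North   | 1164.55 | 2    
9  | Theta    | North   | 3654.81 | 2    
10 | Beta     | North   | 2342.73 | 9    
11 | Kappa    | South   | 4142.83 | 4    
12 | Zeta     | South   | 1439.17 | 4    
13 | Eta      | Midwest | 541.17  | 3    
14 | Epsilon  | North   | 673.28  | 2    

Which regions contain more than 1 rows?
SELECT region, COUNT(*) as cnt
FROM orders
GROUP BY region
HAVING COUNT(*) > 1

Result:
  Midwest: 4
  North: 4
  South: 4
  West: 2

Note: HAVING filters groups after aggregation, WHERE filters rows before.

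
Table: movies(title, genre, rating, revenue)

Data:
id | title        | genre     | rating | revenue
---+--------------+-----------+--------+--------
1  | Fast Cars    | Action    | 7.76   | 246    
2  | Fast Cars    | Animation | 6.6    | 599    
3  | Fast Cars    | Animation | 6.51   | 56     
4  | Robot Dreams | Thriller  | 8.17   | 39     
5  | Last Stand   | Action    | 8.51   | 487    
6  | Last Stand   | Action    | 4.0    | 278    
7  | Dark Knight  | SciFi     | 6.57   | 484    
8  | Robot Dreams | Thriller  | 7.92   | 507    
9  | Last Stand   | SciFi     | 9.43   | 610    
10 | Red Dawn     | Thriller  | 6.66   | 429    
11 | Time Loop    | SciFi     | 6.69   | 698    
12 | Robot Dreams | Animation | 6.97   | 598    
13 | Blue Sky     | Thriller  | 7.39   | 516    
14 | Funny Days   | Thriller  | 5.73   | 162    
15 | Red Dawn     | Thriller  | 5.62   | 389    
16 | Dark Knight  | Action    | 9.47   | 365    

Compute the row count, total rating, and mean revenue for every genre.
SELECT genre,
       COUNT(*) as cnt,
       SUM(rating) as total_rating,
       AVG(revenue) as avg_revenue
FROM movies
GROUP BY genre

Result:
  Action: 4 records, 29.74 total rating, 344.00 avg revenue
  Animation: 3 records, 20.08 total rating, 417.67 avg revenue
  SciFi: 3 records, 22.69 total rating, 597.33 avg revenue
  Thriller: 6 records, 41.49 total rating, 340.33 avg revenue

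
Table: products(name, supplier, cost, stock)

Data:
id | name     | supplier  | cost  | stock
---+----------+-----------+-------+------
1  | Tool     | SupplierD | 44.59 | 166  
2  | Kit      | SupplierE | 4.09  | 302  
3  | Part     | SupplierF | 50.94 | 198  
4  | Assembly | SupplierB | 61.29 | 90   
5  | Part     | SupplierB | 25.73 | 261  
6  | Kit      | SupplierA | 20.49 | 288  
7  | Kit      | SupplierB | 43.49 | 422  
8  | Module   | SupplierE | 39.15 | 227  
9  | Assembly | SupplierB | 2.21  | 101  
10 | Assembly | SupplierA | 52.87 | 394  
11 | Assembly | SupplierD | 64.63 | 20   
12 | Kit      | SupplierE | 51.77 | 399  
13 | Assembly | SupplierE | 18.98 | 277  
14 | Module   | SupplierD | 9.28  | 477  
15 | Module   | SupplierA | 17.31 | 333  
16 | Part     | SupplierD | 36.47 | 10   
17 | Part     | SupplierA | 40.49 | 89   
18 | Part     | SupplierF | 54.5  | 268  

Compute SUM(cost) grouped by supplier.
SELECT supplier, SUM(cost) as result
FROM products
GROUP BY supplier

Result:
  SupplierA: 131.16
  SupplierB: 132.72
  SupplierD: 154.97
  SupplierE: 113.99
  SupplierF: 105.44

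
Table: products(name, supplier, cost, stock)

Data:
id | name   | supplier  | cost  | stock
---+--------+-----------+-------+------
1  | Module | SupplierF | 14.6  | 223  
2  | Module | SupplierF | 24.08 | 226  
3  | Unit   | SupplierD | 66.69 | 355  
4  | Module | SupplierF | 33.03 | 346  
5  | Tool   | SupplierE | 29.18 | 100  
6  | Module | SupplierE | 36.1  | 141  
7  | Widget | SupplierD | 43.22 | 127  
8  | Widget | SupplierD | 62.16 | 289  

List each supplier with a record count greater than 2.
SELECT supplier, COUNT(*) as cnt
FROM products
GROUP BY supplier
HAVING COUNT(*) > 2

Result:
  SupplierD: 3
  SupplierF: 3

Note: HAVING filters groups after aggregation, WHERE filters rows before.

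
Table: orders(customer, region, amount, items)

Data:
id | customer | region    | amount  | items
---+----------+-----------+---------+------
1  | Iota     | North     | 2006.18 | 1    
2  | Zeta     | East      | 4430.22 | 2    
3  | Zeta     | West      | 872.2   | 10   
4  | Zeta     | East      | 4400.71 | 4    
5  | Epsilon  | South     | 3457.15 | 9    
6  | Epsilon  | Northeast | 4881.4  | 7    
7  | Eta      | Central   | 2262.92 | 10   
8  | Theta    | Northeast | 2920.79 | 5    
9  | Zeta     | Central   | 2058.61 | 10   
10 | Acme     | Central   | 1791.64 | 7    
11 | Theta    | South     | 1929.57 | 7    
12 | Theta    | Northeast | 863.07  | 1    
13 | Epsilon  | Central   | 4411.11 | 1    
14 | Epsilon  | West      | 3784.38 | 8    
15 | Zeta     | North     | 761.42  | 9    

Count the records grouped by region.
SELECT region, COUNT(*) as count
FROM orders
GROUP BY region

Result:
  Central: 4
  East: 2
  North: 2
  Northeast: 3
  South: 2
  West: 2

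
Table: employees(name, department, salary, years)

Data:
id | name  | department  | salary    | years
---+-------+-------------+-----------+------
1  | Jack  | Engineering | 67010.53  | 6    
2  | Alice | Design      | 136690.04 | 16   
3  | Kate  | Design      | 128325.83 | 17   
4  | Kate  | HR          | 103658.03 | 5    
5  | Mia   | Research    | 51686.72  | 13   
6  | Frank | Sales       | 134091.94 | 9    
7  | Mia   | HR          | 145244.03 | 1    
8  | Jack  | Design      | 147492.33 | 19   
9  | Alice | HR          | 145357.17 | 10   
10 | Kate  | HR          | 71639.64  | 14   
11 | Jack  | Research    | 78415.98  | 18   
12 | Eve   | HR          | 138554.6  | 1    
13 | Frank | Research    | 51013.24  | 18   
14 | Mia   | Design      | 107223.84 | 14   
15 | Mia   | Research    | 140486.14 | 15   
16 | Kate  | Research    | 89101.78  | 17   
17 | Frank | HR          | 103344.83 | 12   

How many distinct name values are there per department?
SELECT department, COUNT(DISTINCT name)
FROM employees
GROUP BY department

Result:
  Design: 4 distinct
  Engineering: 1 distinct
  HR: 5 distinct
  Research: 4 distinct
  Sales: 1 distinct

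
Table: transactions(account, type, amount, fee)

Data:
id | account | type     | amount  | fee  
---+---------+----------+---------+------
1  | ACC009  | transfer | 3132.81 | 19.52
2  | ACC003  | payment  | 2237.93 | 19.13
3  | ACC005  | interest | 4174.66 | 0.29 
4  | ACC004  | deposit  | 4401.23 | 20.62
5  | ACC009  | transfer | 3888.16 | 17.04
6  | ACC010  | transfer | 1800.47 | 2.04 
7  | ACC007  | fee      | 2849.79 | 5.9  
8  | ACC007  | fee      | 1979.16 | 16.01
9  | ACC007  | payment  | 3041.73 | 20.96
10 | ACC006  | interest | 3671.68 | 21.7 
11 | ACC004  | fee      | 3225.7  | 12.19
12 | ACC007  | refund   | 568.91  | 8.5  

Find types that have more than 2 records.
SELECT type, COUNT(*) as cnt
FROM transactions
GROUP BY type
HAVING COUNT(*) > 2

Result:
  fee: 3
  transfer: 3

Note: HAVING filters groups after aggregation, WHERE filters rows before.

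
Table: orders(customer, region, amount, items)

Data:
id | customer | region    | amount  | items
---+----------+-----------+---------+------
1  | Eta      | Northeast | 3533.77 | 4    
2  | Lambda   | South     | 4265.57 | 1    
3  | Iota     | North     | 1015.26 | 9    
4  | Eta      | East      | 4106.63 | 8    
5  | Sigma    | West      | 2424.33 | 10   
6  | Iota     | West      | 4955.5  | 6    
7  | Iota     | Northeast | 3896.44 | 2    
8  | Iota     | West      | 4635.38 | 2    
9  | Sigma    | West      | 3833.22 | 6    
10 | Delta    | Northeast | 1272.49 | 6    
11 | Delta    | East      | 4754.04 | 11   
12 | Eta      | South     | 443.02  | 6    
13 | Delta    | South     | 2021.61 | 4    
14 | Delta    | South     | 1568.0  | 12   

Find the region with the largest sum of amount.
SELECT region, SUM(amount) as val
FROM orders
GROUP BY region
ORDER BY val DESC
LIMIT 1

Result: West with sum(amount) = 15848.43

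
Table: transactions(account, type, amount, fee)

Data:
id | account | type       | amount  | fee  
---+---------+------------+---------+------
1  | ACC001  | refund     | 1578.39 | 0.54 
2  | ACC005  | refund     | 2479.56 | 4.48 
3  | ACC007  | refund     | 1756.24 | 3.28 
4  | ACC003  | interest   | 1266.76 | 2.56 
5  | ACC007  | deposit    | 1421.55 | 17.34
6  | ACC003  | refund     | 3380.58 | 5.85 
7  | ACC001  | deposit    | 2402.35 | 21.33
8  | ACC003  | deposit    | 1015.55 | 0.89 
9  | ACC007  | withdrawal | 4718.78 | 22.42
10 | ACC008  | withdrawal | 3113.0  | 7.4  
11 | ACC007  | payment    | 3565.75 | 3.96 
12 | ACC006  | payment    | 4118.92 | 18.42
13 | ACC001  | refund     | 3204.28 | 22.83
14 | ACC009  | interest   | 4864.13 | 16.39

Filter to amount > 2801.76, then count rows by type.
SELECT type, COUNT(*)
FROM transactions
WHERE amount > 2801.76
GROUP BY type

Note: WHERE filters rows before grouping.

Result:
  interest: 1
  payment: 2
  refund: 2
  withdrawal: 2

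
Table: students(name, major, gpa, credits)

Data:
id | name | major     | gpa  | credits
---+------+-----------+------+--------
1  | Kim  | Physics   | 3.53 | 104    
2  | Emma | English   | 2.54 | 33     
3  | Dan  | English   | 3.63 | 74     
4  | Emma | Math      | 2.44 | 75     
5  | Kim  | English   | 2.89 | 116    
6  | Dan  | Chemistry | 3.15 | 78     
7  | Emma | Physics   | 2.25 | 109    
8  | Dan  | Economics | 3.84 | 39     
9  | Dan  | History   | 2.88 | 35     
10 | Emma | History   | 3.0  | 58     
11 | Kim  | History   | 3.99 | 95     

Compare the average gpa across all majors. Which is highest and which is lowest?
SELECT major, AVG(gpa)
FROM students
GROUP BY major
ORDER BY AVG(gpa)

All groups:
  Math: 2.44
  Physics: 2.89
  English: 3.02
  Chemistry: 3.15
  History: 3.29
  Economics: 3.84

Highest: Economics (3.84)
Lowest: Math (2.44)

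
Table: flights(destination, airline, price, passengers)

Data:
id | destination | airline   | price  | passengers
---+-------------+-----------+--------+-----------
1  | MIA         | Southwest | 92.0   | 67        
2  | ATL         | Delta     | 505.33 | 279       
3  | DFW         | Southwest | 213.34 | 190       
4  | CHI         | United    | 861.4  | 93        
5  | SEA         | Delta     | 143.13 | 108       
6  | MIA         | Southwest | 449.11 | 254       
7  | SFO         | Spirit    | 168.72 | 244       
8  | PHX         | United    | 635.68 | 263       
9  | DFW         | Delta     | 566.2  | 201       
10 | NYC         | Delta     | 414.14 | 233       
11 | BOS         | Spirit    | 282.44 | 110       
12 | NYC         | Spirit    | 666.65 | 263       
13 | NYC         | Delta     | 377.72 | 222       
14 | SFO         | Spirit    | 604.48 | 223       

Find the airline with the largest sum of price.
SELECT airline, SUM(price) as val
FROM flights
GROUP BY airline
ORDER BY val DESC
LIMIT 1

Result: Delta with sum(price) = 2006.52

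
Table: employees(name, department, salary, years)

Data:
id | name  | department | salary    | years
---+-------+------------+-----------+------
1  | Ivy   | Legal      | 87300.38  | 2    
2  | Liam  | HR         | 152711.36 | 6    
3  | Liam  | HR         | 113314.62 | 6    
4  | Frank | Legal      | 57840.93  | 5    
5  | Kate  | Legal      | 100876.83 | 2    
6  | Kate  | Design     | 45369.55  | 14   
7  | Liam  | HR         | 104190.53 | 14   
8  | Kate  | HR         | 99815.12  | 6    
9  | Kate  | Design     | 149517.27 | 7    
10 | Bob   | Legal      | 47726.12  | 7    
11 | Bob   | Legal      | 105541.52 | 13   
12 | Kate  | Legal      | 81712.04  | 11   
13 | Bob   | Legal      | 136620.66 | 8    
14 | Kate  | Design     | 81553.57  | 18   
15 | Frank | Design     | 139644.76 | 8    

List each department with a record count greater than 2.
SELECT department, COUNT(*) as cnt
FROM employees
GROUP BY department
HAVING COUNT(*) > 2

Result:
  Design: 4
  HR: 4
  Legal: 7

Note: HAVING filters groups after aggregation, WHERE filters rows before.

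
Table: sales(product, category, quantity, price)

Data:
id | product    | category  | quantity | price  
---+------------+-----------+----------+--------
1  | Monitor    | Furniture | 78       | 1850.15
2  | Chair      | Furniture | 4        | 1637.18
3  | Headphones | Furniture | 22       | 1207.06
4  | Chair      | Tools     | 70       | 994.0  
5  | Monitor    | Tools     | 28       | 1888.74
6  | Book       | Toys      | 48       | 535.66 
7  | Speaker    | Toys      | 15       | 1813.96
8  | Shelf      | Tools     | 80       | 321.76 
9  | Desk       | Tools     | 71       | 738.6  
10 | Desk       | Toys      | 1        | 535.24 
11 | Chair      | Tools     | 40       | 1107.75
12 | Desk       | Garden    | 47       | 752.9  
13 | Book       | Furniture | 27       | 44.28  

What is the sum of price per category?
SELECT category, SUM(price) as result
FROM sales
GROUP BY category

Result:
  Furniture: 4738.67
  Garden: 752.90
  Tools: 5050.85
  Toys: 2884.86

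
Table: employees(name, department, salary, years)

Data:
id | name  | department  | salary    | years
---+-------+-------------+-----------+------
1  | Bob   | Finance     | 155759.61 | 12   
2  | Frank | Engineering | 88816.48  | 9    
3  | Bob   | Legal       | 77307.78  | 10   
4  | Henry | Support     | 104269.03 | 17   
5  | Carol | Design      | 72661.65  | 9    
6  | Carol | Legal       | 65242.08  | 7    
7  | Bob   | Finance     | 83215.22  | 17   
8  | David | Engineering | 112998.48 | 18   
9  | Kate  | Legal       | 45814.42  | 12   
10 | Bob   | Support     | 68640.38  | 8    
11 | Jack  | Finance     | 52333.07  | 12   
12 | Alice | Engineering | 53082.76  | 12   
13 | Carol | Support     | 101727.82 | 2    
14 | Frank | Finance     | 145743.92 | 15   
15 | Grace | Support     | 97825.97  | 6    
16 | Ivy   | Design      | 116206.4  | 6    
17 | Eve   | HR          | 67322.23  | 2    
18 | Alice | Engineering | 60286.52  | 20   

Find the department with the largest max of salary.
SELECT department, MAX(salary) as val
FROM employees
GROUP BY department
ORDER BY val DESC
LIMIT 1

Result: Finance with max(salary) = 155759.61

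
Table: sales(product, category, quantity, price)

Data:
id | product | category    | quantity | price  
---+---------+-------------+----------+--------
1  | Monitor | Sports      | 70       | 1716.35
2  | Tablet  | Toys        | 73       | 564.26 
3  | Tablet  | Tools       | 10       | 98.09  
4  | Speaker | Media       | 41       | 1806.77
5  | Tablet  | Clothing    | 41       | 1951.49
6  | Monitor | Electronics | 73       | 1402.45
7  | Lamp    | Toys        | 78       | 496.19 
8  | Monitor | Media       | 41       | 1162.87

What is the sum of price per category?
SELECT category, SUM(price) as result
FROM sales
GROUP BY category

Result:
  Clothing: 1951.49
  Electronics: 1402.45
  Media: 2969.64
  Sports: 1716.35
  Tools: 98.09
  Toys: 1060.45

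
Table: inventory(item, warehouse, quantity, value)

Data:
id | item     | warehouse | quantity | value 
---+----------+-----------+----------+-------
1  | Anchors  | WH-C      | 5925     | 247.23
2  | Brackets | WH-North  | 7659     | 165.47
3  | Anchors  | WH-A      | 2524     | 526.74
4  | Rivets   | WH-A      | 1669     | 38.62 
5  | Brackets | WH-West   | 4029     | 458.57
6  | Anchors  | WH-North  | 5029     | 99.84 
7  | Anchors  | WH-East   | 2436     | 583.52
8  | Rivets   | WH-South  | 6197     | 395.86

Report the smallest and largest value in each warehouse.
SELECT warehouse, MIN(value), MAX(value)
FROM inventory
GROUP BY warehouse

Result:
  WH-A: min=38.62, max=526.74
  WH-C: min=247.23, max=247.23
  WH-East: min=583.52, max=583.52
  WH-North: min=99.84, max=165.47
  WH-South: min=395.86, max=395.86
  WH-West: min=458.57, max=458.57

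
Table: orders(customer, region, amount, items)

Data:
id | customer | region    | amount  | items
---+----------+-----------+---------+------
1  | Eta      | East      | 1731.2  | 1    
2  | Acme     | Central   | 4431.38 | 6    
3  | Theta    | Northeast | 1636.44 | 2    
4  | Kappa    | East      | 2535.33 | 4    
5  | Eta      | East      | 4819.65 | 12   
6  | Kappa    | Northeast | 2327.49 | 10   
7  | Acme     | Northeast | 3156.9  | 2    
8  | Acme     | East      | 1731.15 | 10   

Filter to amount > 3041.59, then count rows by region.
SELECT region, COUNT(*)
FROM orders
WHERE amount > 3041.59
GROUP BY region

Note: WHERE filters rows before grouping.

Result:
  Central: 1
  East: 1
  Northeast: 1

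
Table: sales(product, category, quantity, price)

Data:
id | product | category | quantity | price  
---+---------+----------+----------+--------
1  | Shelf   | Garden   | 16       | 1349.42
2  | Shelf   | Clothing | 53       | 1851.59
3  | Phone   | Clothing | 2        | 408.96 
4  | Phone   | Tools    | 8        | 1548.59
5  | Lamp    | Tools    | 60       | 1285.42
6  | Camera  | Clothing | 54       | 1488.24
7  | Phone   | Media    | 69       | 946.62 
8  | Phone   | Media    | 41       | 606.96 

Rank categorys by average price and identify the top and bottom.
SELECT category, AVG(price)
FROM sales
GROUP BY category
ORDER BY AVG(price)

All groups:
  Media: 776.79
  Clothing: 1249.60
  Garden: 1349.42
  Tools: 1417.01

Highest: Tools (1417.01)
Lowest: Media (776.79)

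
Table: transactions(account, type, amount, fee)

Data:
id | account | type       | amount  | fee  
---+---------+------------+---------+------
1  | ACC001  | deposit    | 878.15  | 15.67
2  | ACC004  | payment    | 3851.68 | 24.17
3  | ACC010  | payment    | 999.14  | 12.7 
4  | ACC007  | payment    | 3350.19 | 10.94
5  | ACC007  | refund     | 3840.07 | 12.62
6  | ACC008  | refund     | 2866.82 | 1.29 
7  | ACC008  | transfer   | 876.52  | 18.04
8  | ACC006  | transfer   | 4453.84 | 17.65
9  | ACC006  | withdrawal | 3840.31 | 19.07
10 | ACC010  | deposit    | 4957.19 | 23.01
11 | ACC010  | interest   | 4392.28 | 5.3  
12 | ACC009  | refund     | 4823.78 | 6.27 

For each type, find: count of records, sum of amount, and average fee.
SELECT type,
       COUNT(*) as cnt,
       SUM(amount) as total_amount,
       AVG(fee) as avg_fee
FROM transactions
GROUP BY type

Result:
  deposit: 2 records, 5835.34 total amount, 19.34 avg fee
  interest: 1 records, 4392.28 total amount, 5.30 avg fee
  payment: 3 records, 8201.01 total amount, 15.94 avg fee
  refund: 3 records, 11530.67 total amount, 6.73 avg fee
  transfer: 2 records, 5330.36 total amount, 17.85 avg fee
  withdrawal: 1 records, 3840.31 total amount, 19.07 avg fee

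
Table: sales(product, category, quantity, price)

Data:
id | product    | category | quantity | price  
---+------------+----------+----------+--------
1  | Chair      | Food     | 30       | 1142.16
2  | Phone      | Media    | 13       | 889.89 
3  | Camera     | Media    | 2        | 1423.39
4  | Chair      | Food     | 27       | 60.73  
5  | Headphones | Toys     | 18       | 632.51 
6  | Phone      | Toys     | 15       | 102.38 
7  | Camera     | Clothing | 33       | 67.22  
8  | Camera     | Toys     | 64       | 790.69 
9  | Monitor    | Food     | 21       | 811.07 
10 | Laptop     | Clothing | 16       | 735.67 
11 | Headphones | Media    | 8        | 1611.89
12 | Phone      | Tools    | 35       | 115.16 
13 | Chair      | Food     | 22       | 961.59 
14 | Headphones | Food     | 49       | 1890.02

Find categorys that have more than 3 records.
SELECT category, COUNT(*) as cnt
FROM sales
GROUP BY category
HAVING COUNT(*) > 3

Result:
  Food: 5

Note: HAVING filters groups after aggregation, WHERE filters rows before.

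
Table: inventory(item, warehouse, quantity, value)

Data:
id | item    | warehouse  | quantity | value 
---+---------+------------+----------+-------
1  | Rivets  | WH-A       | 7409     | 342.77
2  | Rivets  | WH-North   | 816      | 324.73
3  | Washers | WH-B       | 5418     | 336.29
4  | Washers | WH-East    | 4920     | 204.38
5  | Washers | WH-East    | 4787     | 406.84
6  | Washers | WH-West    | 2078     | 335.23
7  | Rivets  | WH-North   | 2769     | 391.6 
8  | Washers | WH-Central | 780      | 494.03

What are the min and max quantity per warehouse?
SELECT warehouse, MIN(quantity), MAX(quantity)
FROM inventory
GROUP BY warehouse

Result:
  WH-A: min=7409, max=7409
  WH-B: min=5418, max=5418
  WH-Central: min=780, max=780
  WH-East: min=4787, max=4920
  WH-North: min=816, max=2769
  WH-West: min=2078, max=2078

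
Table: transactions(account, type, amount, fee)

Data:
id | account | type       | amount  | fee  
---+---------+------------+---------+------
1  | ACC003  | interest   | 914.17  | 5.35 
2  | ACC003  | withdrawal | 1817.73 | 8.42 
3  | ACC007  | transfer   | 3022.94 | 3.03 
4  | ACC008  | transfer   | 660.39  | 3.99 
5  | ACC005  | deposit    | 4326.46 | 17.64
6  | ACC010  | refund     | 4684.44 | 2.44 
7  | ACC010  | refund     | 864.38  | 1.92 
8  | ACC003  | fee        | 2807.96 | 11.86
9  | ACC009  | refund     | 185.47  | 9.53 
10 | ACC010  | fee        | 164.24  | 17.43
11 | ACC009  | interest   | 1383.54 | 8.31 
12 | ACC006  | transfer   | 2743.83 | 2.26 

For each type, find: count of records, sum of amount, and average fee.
SELECT type,
       COUNT(*) as cnt,
       SUM(amount) as total_amount,
       AVG(fee) as avg_fee
FROM transactions
GROUP BY type

Result:
  deposit: 1 records, 4326.46 total amount, 17.64 avg fee
  fee: 2 records, 2972.20 total amount, 14.65 avg fee
  interest: 2 records, 2297.71 total amount, 6.83 avg fee
  refund: 3 records, 5734.29 total amount, 4.63 avg fee
  transfer: 3 records, 6427.16 total amount, 3.09 avg fee
  withdrawal: 1 records, 1817.73 total amount, 8.42 avg fee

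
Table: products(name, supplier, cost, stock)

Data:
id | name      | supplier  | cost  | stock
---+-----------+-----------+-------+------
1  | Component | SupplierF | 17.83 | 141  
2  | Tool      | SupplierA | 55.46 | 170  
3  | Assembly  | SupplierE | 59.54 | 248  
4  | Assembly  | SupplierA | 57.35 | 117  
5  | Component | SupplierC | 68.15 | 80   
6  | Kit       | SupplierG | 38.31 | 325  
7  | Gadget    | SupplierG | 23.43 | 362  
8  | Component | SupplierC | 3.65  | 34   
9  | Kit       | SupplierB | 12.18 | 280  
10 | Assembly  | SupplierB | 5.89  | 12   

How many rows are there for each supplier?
SELECT supplier, COUNT(*) as count
FROM products
GROUP BY supplier

Result:
  SupplierA: 2
  SupplierB: 2
  SupplierC: 2
  SupplierE: 1
  SupplierF: 1
  SupplierG: 2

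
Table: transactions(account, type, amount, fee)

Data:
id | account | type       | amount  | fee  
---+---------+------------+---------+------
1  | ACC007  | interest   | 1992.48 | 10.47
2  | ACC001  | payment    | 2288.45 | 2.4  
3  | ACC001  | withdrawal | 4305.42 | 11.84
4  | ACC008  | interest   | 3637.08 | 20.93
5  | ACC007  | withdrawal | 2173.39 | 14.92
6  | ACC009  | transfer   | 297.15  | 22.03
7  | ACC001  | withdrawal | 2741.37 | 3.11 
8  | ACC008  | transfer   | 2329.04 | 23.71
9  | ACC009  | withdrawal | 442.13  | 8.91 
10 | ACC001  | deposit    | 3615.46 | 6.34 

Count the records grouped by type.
SELECT type, COUNT(*) as count
FROM transactions
GROUP BY type

Result:
  deposit: 1
  interest: 2
  payment: 1
  transfer: 2
  withdrawal: 4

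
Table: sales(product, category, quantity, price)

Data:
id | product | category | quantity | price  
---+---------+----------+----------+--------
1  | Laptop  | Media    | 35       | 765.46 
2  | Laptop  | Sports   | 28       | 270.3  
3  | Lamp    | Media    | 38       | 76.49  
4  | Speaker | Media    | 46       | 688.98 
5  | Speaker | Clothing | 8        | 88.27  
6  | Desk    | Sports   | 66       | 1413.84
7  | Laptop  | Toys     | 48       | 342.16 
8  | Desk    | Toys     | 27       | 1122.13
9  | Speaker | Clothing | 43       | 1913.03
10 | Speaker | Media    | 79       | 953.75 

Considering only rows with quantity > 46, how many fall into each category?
SELECT category, COUNT(*)
FROM sales
WHERE quantity > 46
GROUP BY category

Note: WHERE filters rows before grouping.

Result:
  Media: 1
  Sports: 1
  Toys: 1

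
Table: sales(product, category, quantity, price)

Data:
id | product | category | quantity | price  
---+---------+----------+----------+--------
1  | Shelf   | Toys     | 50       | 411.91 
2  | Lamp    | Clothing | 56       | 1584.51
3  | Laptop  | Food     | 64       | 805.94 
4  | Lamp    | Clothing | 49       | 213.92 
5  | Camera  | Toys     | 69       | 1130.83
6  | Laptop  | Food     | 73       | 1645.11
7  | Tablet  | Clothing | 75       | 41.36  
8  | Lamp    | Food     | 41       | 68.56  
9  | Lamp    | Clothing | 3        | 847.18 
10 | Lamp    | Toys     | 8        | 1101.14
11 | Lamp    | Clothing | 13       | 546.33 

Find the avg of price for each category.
SELECT category, AVG(price) as result
FROM sales
GROUP BY category

Result:
  Clothing: 646.66
  Food: 839.87
  Toys: 881.29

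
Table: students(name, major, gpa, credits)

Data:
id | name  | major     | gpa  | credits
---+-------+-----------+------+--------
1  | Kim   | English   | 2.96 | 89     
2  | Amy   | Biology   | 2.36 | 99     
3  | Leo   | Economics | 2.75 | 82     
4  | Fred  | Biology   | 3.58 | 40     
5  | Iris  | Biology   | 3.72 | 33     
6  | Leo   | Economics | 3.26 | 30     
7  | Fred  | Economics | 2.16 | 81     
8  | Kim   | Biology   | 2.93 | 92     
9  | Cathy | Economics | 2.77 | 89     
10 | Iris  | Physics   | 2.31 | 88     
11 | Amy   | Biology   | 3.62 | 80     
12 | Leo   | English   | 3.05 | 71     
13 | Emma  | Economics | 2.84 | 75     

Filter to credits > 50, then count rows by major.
SELECT major, COUNT(*)
FROM students
WHERE credits > 50
GROUP BY major

Note: WHERE filters rows before grouping.

Result:
  Biology: 3
  Economics: 4
  English: 2
  Physics: 1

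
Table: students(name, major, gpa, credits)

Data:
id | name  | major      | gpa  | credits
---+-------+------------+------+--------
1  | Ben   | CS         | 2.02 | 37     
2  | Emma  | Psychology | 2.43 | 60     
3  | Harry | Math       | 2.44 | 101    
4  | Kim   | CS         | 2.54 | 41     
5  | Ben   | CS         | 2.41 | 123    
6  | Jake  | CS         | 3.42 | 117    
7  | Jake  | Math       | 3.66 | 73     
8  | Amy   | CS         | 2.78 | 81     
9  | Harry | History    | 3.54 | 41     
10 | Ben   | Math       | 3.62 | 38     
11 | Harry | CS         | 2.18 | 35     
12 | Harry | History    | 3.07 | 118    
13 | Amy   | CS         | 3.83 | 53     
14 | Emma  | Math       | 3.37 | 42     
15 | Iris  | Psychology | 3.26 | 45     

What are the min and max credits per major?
SELECT major, MIN(credits), MAX(credits)
FROM students
GROUP BY major

Result:
  CS: min=35, max=123
  History: min=41, max=118
  Math: min=38, max=101
  Psychology: min=45, max=60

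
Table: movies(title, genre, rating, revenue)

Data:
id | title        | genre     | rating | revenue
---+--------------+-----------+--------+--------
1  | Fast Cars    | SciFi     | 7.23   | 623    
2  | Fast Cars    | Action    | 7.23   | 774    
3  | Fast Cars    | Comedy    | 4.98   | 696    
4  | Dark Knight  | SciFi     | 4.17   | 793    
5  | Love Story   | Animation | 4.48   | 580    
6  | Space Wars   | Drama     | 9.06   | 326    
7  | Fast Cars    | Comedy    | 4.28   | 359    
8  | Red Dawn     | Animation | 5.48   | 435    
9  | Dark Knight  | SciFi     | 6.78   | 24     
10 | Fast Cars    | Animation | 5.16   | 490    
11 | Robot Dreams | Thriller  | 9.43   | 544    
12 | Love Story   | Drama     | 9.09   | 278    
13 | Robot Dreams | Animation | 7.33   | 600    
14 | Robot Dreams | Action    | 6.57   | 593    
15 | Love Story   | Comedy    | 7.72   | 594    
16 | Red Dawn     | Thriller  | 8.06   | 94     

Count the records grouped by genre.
SELECT genre, COUNT(*) as count
FROM movies
GROUP BY genre

Result:
  Action: 2
  Animation: 4
  Comedy: 3
  Drama: 2
  SciFi: 3
  Thriller: 2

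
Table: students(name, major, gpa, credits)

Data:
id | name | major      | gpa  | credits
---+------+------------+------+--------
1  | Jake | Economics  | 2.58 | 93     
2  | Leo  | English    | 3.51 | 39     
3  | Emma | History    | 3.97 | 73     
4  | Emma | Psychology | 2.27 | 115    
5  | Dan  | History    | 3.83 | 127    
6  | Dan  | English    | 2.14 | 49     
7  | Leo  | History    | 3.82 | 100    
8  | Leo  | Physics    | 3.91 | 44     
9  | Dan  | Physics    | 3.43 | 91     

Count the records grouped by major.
SELECT major, COUNT(*) as count
FROM students
GROUP BY major

Result:
  Economics: 1
  English: 2
  History: 3
  Physics: 2
  Psychology: 1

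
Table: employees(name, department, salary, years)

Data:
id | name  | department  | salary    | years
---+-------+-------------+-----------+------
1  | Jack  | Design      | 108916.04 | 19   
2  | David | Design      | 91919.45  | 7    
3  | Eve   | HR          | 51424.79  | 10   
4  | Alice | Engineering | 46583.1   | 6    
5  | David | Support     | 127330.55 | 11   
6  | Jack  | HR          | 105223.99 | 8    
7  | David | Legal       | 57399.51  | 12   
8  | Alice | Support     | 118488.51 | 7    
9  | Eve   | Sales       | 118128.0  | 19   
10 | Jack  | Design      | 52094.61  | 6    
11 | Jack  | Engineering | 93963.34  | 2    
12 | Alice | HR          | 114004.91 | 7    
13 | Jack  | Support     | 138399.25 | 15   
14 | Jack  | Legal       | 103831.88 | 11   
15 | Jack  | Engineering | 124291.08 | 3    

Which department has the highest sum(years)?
SELECT department, SUM(years) as val
FROM employees
GROUP BY department
ORDER BY val DESC
LIMIT 1

Result: Support with sum(years) = 33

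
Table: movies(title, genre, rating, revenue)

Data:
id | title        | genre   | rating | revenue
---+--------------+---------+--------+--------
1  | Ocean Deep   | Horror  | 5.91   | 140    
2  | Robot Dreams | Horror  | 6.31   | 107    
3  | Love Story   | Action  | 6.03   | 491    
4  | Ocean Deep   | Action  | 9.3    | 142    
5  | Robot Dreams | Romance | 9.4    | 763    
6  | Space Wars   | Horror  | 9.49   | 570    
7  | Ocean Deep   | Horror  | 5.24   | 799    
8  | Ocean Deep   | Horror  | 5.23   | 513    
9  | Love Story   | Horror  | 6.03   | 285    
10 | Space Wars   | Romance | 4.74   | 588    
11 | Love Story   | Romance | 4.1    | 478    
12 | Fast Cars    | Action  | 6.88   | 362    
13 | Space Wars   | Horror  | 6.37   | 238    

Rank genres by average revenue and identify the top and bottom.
SELECT genre, AVG(revenue)
FROM movies
GROUP BY genre
ORDER BY AVG(revenue)

All groups:
  Action: 331.67
  Horror: 378.86
  Romance: 609.67

Highest: Romance (609.67)
Lowest: Action (331.67)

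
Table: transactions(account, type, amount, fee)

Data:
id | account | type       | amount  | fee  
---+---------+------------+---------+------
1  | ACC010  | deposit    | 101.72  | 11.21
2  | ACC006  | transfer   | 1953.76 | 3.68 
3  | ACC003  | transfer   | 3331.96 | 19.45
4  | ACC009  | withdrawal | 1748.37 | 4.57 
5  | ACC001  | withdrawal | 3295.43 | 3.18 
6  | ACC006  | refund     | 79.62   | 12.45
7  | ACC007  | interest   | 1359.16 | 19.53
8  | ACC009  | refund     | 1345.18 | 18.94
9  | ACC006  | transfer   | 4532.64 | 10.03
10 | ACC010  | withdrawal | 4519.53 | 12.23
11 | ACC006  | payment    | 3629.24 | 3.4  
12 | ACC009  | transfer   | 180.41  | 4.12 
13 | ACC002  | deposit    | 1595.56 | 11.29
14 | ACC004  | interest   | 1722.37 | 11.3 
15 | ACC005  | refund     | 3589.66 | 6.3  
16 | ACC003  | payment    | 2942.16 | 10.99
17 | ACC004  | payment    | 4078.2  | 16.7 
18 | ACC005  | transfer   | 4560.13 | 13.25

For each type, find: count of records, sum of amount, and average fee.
SELECT type,
       COUNT(*) as cnt,
       SUM(amount) as total_amount,
       AVG(fee) as avg_fee
FROM transactions
GROUP BY type

Result:
  deposit: 2 records, 1697.28 total amount, 11.25 avg fee
  interest: 2 records, 3081.53 total amount, 15.42 avg fee
  payment: 3 records, 10649.60 total amount, 10.36 avg fee
  refund: 3 records, 5014.46 total amount, 12.56 avg fee
  transfer: 5 records, 14558.90 total amount, 10.11 avg fee
  withdrawal: 3 records, 9563.33 total amount, 6.66 avg fee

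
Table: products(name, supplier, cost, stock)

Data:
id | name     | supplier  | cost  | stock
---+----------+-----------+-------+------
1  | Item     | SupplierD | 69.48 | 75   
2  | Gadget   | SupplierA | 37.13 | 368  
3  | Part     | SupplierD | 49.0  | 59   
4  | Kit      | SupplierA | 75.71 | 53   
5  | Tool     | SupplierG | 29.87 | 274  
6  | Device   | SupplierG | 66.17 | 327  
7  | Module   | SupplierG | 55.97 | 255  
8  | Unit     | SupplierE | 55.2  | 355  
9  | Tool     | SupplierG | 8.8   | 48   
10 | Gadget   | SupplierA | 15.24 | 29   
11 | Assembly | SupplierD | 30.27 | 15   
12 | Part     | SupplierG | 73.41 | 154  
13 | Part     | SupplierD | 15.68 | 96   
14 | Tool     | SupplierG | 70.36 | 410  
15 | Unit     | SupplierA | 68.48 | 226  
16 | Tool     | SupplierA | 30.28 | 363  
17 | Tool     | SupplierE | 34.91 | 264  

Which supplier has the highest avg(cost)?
SELECT supplier, AVG(cost) as val
FROM products
GROUP BY supplier
ORDER BY val DESC
LIMIT 1

Result: SupplierG with avg(cost) = 50.76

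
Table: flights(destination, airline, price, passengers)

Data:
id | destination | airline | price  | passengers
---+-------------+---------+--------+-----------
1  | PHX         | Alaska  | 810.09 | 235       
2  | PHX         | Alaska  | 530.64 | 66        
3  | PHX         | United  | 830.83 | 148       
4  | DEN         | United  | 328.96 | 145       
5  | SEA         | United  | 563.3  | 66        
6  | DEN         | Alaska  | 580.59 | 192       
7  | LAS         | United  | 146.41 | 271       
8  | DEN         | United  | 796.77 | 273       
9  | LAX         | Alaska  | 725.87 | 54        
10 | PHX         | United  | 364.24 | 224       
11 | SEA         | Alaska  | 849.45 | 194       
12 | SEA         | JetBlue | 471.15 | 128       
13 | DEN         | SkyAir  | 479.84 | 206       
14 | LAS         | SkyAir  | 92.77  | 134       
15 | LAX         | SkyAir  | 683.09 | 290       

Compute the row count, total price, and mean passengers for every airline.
SELECT airline,
       COUNT(*) as cnt,
       SUM(price) as total_price,
       AVG(passengers) as avg_passengers
FROM flights
GROUP BY airline

Result:
  Alaska: 5 records, 3496.64 total price, 148.20 avg passengers
  JetBlue: 1 records, 471.15 total price, 128.00 avg passengers
  SkyAir: 3 records, 1255.70 total price, 210.00 avg passengers
  United: 6 records, 3030.51 total price, 187.83 avg passengers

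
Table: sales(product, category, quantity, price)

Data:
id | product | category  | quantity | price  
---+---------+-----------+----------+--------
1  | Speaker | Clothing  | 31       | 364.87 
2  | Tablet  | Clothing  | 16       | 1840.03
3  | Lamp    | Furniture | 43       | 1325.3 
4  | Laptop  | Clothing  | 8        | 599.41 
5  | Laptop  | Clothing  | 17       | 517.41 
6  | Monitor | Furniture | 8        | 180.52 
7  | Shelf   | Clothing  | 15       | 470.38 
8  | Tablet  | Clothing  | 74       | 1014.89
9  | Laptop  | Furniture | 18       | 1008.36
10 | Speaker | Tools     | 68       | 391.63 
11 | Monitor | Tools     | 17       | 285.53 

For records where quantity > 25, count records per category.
SELECT category, COUNT(*)
FROM sales
WHERE quantity > 25
GROUP BY category

Note: WHERE filters rows before grouping.

Result:
  Clothing: 2
  Furniture: 1
  Tools: 1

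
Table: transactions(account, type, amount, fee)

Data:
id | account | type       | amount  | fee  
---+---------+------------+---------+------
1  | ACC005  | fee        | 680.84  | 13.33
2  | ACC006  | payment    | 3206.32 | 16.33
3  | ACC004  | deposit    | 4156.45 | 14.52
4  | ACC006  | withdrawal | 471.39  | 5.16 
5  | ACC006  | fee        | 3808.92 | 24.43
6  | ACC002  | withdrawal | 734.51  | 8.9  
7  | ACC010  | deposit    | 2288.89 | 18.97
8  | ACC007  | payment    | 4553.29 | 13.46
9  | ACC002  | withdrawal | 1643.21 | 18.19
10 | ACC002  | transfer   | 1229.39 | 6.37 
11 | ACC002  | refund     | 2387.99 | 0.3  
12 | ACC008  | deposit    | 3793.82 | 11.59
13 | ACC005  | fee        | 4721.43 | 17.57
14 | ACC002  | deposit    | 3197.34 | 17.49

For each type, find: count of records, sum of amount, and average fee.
SELECT type,
       COUNT(*) as cnt,
       SUM(amount) as total_amount,
       AVG(fee) as avg_fee
FROM transactions
GROUP BY type

Result:
  deposit: 4 records, 13436.50 total amount, 15.64 avg fee
  fee: 3 records, 9211.19 total amount, 18.44 avg fee
  payment: 2 records, 7759.61 total amount, 14.90 avg fee
  refund: 1 records, 2387.99 total amount, 0.30 avg fee
  transfer: 1 records, 1229.39 total amount, 6.37 avg fee
  withdrawal: 3 records, 2849.11 total amount, 10.75 avg fee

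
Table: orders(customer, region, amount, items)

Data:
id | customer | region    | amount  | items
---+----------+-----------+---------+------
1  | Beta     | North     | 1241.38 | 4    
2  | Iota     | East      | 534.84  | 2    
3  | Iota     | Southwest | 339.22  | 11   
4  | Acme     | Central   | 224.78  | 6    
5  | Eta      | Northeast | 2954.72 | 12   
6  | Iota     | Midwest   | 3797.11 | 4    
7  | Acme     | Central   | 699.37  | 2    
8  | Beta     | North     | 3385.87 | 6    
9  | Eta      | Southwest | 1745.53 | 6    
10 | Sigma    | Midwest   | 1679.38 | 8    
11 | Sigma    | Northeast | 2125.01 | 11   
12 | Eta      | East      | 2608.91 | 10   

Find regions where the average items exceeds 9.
SELECT region, AVG(items)
FROM orders
GROUP BY region
HAVING AVG(items) > 9

Result:
  Northeast: avg=11.50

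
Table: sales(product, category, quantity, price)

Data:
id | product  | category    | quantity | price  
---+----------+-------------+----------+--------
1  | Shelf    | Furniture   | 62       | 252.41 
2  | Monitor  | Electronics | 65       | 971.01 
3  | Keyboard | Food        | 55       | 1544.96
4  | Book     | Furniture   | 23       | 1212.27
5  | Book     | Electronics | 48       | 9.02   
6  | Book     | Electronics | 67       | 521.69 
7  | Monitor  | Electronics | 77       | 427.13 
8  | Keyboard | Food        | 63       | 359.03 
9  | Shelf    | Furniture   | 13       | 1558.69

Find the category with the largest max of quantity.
SELECT category, MAX(quantity) as val
FROM sales
GROUP BY category
ORDER BY val DESC
LIMIT 1

Result: Electronics with max(quantity) = 77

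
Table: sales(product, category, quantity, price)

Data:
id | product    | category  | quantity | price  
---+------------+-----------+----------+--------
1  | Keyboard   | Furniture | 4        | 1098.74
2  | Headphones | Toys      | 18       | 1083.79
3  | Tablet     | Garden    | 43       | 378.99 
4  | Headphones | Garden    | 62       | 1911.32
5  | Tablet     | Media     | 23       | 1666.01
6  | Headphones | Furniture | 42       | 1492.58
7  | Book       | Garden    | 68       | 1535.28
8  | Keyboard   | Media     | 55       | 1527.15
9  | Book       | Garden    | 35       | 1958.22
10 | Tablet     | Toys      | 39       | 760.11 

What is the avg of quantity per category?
SELECT category, AVG(quantity) as result
FROM sales
GROUP BY category

Result:
  Furniture: 23.00
  Garden: 52.00
  Media: 39.00
  Toys: 28.50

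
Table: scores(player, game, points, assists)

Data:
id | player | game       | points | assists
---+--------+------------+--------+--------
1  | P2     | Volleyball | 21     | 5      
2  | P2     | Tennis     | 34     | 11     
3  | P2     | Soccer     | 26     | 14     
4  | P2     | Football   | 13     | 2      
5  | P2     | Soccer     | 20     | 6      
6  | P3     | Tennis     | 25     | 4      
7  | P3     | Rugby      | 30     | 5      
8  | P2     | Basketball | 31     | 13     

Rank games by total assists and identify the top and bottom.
SELECT game, SUM(assists)
FROM scores
GROUP BY game
ORDER BY SUM(assists)

All groups:
  Football: 2
  Rugby: 5
  Volleyball: 5
  Basketball: 13
  Tennis: 15
  Soccer: 20

Highest: Soccer (20)
Lowest: Football (2)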